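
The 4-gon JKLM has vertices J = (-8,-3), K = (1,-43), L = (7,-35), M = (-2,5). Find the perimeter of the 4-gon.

|JK| = √((9)² + (-40)²) = √1681 = 41
|KL| = √((6)² + (8)²) = √100 = 10
|LM| = √((-9)² + (40)²) = √1681 = 41
|MJ| = √((-6)² + (-8)²) = √100 = 10
Perimeter = 41 + 10 + 41 + 10 = 102.

102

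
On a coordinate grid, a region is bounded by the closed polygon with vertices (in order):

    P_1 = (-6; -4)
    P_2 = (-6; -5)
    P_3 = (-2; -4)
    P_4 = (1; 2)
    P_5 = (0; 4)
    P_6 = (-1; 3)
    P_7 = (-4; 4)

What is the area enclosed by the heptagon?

Apply Gauss's area formula: 2A = Σ (x_i·y_{i+1} − x_{i+1}·y_i), indices taken mod 7.
Cross-terms: 6, 14, 0, 4, 4, 8, 40  ⇒  Σ = 76
Area = |Σ|/2 = 38.

38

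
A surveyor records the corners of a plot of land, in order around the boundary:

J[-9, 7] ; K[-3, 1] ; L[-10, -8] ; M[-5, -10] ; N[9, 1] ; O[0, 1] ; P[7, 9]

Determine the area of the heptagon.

Σ = (12) + (34) + (60) + (85) + (9) + (-7) + (130) = 323
Area = |Σ|/2 = 161.5.

161.5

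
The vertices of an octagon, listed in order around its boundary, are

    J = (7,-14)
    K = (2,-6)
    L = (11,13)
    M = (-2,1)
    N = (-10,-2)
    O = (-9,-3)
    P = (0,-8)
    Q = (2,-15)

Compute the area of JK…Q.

Apply the shoelace (surveyor's) formula: 2A = Σ (x_i·y_{i+1} − x_{i+1}·y_i), indices taken mod 8.
J→K: (7)(-6) − (2)(-14) = -14
K→L: (2)(13) − (11)(-6) = 92
L→M: (11)(1) − (-2)(13) = 37
M→N: (-2)(-2) − (-10)(1) = 14
N→O: (-10)(-3) − (-9)(-2) = 12
O→P: (-9)(-8) − (0)(-3) = 72
P→Q: (0)(-15) − (2)(-8) = 16
Q→J: (2)(-14) − (7)(-15) = 77
Σ = 306
Area = |Σ|/2 = 153.

153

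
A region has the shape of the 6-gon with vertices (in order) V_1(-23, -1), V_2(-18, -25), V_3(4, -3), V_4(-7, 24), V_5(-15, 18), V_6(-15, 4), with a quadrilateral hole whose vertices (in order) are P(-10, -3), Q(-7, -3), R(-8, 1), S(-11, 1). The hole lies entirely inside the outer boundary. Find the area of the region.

656.5

Outer boundary:
Σ = (557) + (154) + (75) + (234) + (210) + (107) = 1337
Area = |Σ|/2 = 668.5.
Hole:
Apply the shoelace formula: 2A = Σ (x_i·y_{i+1} − x_{i+1}·y_i), indices taken mod 4.
Σ = (9) + (-31) + (3) + (43) = 24
Area = |Σ|/2 = 12.
Net area = 668.5 − 12 = 656.5.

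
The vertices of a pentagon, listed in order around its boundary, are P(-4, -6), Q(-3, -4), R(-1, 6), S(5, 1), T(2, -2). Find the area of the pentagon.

Σ = (-2) + (-22) + (-31) + (-12) + (-20) = -87
Area = |Σ|/2 = 43.5.

43.5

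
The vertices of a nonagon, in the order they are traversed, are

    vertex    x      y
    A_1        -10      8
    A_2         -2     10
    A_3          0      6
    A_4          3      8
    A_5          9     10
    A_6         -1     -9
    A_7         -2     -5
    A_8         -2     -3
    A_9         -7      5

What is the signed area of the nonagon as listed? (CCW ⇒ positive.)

-140.5

A_1→A_2: (-10)(10) − (-2)(8) = -84
A_2→A_3: (-2)(6) − (0)(10) = -12
A_3→A_4: (0)(8) − (3)(6) = -18
A_4→A_5: (3)(10) − (9)(8) = -42
A_5→A_6: (9)(-9) − (-1)(10) = -71
A_6→A_7: (-1)(-5) − (-2)(-9) = -13
A_7→A_8: (-2)(-3) − (-2)(-5) = -4
A_8→A_9: (-2)(5) − (-7)(-3) = -31
A_9→A_1: (-7)(8) − (-10)(5) = -6
Σ = -281
Signed area = Σ/2 = -140.5 (negative ⇒ clockwise traversal).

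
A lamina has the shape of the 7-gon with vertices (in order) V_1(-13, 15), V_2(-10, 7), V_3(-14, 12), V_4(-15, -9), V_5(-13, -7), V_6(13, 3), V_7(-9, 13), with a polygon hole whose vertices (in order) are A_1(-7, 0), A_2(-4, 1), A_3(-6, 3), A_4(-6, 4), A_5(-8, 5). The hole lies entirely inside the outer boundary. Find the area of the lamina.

Outer boundary:
Σ = (59) + (-22) + (306) + (-12) + (52) + (196) + (34) = 613
Area = |Σ|/2 = 306.5.
Hole:
Σ = (-7) + (-6) + (-6) + (2) + (35) = 18
Area = |Σ|/2 = 9.
Net area = 306.5 − 9 = 297.5.

297.5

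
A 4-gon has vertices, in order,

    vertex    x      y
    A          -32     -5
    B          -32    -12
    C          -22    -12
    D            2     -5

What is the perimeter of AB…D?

|AB| = √((0)² + (-7)²) = √49 = 7
|BC| = √((10)² + (0)²) = √100 = 10
|CD| = √((24)² + (7)²) = √625 = 25
|DA| = √((-34)² + (0)²) = √1156 = 34
Perimeter = 7 + 10 + 25 + 34 = 76.

76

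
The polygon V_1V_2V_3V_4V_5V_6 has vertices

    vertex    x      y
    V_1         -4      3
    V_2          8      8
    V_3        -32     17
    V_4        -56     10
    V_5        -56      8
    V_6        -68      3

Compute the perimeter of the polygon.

|V_1V_2| = √((12)² + (5)²) = √169 = 13
|V_2V_3| = √((-40)² + (9)²) = √1681 = 41
|V_3V_4| = √((-24)² + (-7)²) = √625 = 25
|V_4V_5| = √((0)² + (-2)²) = √4 = 2
|V_5V_6| = √((-12)² + (-5)²) = √169 = 13
|V_6V_1| = √((64)² + (0)²) = √4096 = 64
Perimeter = 13 + 41 + 25 + 2 + 13 + 64 = 158.

158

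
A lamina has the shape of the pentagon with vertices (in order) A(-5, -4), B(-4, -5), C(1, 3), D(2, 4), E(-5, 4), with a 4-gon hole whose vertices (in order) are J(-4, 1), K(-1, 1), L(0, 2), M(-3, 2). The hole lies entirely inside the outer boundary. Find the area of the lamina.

Outer boundary:
Cross-terms: 9, -7, -2, 28, 40  ⇒  Σ = 68
Area = |Σ|/2 = 34.
Hole:
Cross-terms: -3, -2, 6, 5  ⇒  Σ = 6
Area = |Σ|/2 = 3.
Net area = 34 − 3 = 31.

31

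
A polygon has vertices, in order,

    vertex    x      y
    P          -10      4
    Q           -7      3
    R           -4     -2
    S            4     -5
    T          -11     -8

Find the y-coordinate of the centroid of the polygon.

-481/159

Apply the surveyor's formula. First the cross-terms c_i = x_i·y_{i+1} − x_{i+1}·y_i:
  -2, 26, 28, -87, -124  ⇒  2A = -159, A = -79.5.
Then Σ (y_i + y_{i+1})·c_i = 1443, so ȳ = 1443 / (6·(-79.5)) = -481/159.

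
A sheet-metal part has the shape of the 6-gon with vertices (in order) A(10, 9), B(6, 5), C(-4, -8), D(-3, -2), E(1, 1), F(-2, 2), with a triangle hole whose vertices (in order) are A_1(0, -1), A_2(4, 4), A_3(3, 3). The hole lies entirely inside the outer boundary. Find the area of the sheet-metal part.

Outer boundary:
Apply the shoelace (surveyor's) formula: 2A = Σ (x_i·y_{i+1} − x_{i+1}·y_i), indices taken mod 6.
A→B: (10)(5) − (6)(9) = -4
B→C: (6)(-8) − (-4)(5) = -28
C→D: (-4)(-2) − (-3)(-8) = -16
D→E: (-3)(1) − (1)(-2) = -1
E→F: (1)(2) − (-2)(1) = 4
F→A: (-2)(9) − (10)(2) = -38
Σ = -83
Area = |Σ|/2 = 41.5.
Hole:
Apply the surveyor's formula: 2A = Σ (x_i·y_{i+1} − x_{i+1}·y_i), indices taken mod 3.
Σ = (4) + (0) + (-3) = 1
Area = |Σ|/2 = 0.5.
Net area = 41.5 − 0.5 = 41.

41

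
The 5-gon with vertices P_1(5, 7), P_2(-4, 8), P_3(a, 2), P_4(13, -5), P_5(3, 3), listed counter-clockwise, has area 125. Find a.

Write out the shoelace sum; only the two edges meeting at P_3 involve a:
2·Area = [((-4)·2 − a·8) + (a·(-5) − 13·2)] + 128
       = -13·a + 94 = 250
⇒ a = -12.

-12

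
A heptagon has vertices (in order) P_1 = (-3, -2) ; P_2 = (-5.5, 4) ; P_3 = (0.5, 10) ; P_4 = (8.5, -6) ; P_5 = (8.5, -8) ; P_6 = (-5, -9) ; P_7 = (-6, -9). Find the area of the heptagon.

Apply the surveyor's formula: 2A = Σ (x_i·y_{i+1} − x_{i+1}·y_i), indices taken mod 7.
Cross-terms: -23, -57, -88, -17, -116.5, -9, -15  ⇒  Σ = -325.5
Area = |Σ|/2 = 162.75.

162.75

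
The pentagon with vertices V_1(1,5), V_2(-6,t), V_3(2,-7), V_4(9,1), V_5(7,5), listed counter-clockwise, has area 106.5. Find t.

The doubled signed area Σ (x_i y_{i+1} − x_{i+1} y_i) is linear in t.
With t=0 it equals 205; the coefficient of t is -1 (from the two edges through V_2).
So -1·t + 205 = 2·106.5 = 213 ⇒ t = -8.

-8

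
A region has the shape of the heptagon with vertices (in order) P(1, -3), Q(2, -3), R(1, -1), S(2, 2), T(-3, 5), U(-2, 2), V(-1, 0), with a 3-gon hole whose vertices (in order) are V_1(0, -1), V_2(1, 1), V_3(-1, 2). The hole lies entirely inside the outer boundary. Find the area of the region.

Outer boundary:
Apply the shoelace (surveyor's) formula: 2A = Σ (x_i·y_{i+1} − x_{i+1}·y_i), indices taken mod 7.
Σ = (3) + (1) + (4) + (16) + (4) + (2) + (3) = 33
Area = |Σ|/2 = 16.5.
Hole:
Cross-terms: 1, 3, 1  ⇒  Σ = 5
Area = |Σ|/2 = 2.5.
Net area = 16.5 − 2.5 = 14.

14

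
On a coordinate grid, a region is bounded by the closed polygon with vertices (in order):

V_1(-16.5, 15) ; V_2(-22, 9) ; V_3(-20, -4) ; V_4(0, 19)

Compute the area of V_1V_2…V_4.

Apply the surveyor's formula: 2A = Σ (x_i·y_{i+1} − x_{i+1}·y_i), indices taken mod 4.
Σ = (181.5) + (268) + (-380) + (313.5) = 383
Area = |Σ|/2 = 191.5.

191.5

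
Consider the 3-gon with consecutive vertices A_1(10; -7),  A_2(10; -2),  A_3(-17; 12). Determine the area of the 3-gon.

A_1→A_2: (10)(-2) − (10)(-7) = 50
A_2→A_3: (10)(12) − (-17)(-2) = 86
A_3→A_1: (-17)(-7) − (10)(12) = -1
Σ = 135
Area = |Σ|/2 = 67.5.

67.5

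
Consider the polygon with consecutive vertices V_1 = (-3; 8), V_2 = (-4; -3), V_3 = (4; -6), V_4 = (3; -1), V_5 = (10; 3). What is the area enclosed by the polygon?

Apply the shoelace (surveyor's) formula: 2A = Σ (x_i·y_{i+1} − x_{i+1}·y_i), indices taken mod 5.
Σ = (41) + (36) + (14) + (19) + (89) = 199
Area = |Σ|/2 = 99.5.

99.5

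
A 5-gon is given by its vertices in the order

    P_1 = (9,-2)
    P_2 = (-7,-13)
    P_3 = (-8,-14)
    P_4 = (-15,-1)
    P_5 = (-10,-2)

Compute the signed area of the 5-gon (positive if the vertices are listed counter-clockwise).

-140.5

P_1→P_2: (9)(-13) − (-7)(-2) = -131
P_2→P_3: (-7)(-14) − (-8)(-13) = -6
P_3→P_4: (-8)(-1) − (-15)(-14) = -202
P_4→P_5: (-15)(-2) − (-10)(-1) = 20
P_5→P_1: (-10)(-2) − (9)(-2) = 38
Σ = -281
Signed area = Σ/2 = -140.5 (negative ⇒ clockwise traversal).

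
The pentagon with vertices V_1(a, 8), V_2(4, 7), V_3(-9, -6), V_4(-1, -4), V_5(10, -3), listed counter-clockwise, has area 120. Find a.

8

The doubled signed area Σ (x_i y_{i+1} − x_{i+1} y_i) is linear in a.
With a=0 it equals 160; the coefficient of a is 10 (from the two edges through V_1).
So 10·a + 160 = 2·120 = 240 ⇒ a = 8.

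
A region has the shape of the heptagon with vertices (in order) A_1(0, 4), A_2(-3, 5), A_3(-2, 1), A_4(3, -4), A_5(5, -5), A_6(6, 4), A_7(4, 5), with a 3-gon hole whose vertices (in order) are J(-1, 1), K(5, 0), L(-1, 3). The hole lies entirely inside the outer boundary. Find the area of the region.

48.5

Outer boundary:
A_1→A_2: (0)(5) − (-3)(4) = 12
A_2→A_3: (-3)(1) − (-2)(5) = 7
A_3→A_4: (-2)(-4) − (3)(1) = 5
A_4→A_5: (3)(-5) − (5)(-4) = 5
A_5→A_6: (5)(4) − (6)(-5) = 50
A_6→A_7: (6)(5) − (4)(4) = 14
A_7→A_1: (4)(4) − (0)(5) = 16
Σ = 109
Area = |Σ|/2 = 54.5.
Hole:
Apply the shoelace formula: 2A = Σ (x_i·y_{i+1} − x_{i+1}·y_i), indices taken mod 3.
Cross-terms: -5, 15, 2  ⇒  Σ = 12
Area = |Σ|/2 = 6.
Net area = 54.5 − 6 = 48.5.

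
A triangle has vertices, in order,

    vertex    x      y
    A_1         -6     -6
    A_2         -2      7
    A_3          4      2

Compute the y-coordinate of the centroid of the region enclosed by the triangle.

1

Apply Gauss's area formula. First the cross-terms c_i = x_i·y_{i+1} − x_{i+1}·y_i:
  -54, -32, -12  ⇒  2A = -98, A = -49.
Then Σ (y_i + y_{i+1})·c_i = -294, so ȳ = -294 / (6·(-49)) = 1.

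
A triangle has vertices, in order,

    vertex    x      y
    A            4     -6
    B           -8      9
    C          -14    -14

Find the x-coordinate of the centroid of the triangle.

Apply Gauss's area formula. First the cross-terms c_i = x_i·y_{i+1} − x_{i+1}·y_i:
  -12, 238, 140  ⇒  2A = 366, A = 183.
Then Σ (x_i + x_{i+1})·c_i = -6588, so x̄ = -6588 / (6·183) = -6.

-6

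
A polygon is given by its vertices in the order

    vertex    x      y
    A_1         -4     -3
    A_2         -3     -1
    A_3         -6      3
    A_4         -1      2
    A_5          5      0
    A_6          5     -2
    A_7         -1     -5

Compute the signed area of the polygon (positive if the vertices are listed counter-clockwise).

-46.5

A_1→A_2: (-4)(-1) − (-3)(-3) = -5
A_2→A_3: (-3)(3) − (-6)(-1) = -15
A_3→A_4: (-6)(2) − (-1)(3) = -9
A_4→A_5: (-1)(0) − (5)(2) = -10
A_5→A_6: (5)(-2) − (5)(0) = -10
A_6→A_7: (5)(-5) − (-1)(-2) = -27
A_7→A_1: (-1)(-3) − (-4)(-5) = -17
Σ = -93
Signed area = Σ/2 = -46.5 (negative ⇒ clockwise traversal).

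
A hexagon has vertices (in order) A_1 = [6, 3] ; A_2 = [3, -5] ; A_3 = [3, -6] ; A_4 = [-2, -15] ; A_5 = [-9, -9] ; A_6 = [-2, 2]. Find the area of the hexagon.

Σ = (-39) + (-3) + (-57) + (-117) + (-36) + (-18) = -270
Area = |Σ|/2 = 135.

135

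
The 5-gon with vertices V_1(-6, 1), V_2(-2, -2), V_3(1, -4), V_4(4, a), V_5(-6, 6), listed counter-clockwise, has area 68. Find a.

The doubled signed area Σ (x_i y_{i+1} − x_{i+1} y_i) is linear in a.
With a=0 it equals 94; the coefficient of a is 7 (from the two edges through V_4).
So 7·a + 94 = 2·68 = 136 ⇒ a = 6.

6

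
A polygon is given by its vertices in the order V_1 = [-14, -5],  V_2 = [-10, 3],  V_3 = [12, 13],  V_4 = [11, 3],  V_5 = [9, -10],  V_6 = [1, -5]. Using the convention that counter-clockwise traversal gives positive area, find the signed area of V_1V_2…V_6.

Cross-terms: -92, -166, -107, -137, -35, -75  ⇒  Σ = -612
Signed area = Σ/2 = -306 (negative ⇒ clockwise traversal).

-306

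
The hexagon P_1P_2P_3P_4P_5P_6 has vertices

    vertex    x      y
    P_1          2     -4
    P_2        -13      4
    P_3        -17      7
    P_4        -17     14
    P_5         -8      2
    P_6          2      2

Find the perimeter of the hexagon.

60

|P_1P_2| = √((-15)² + (8)²) = √289 = 17
|P_2P_3| = √((-4)² + (3)²) = √25 = 5
|P_3P_4| = √((0)² + (7)²) = √49 = 7
|P_4P_5| = √((9)² + (-12)²) = √225 = 15
|P_5P_6| = √((10)² + (0)²) = √100 = 10
|P_6P_1| = √((0)² + (-6)²) = √36 = 6
Perimeter = 17 + 5 + 7 + 15 + 10 + 6 = 60.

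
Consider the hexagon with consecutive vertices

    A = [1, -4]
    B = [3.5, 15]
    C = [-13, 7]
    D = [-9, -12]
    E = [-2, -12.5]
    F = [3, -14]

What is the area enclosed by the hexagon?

Apply the shoelace formula: 2A = Σ (x_i·y_{i+1} − x_{i+1}·y_i), indices taken mod 6.
A→B: (1)(15) − (3.5)(-4) = 29
B→C: (3.5)(7) − (-13)(15) = 219.5
C→D: (-13)(-12) − (-9)(7) = 219
D→E: (-9)(-12.5) − (-2)(-12) = 88.5
E→F: (-2)(-14) − (3)(-12.5) = 65.5
F→A: (3)(-4) − (1)(-14) = 2
Σ = 623.5
Area = |Σ|/2 = 311.75.

311.75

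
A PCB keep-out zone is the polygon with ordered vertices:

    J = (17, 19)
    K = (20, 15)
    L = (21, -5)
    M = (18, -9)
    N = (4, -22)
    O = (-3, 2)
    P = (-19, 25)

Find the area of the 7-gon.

J→K: (17)(15) − (20)(19) = -125
K→L: (20)(-5) − (21)(15) = -415
L→M: (21)(-9) − (18)(-5) = -99
M→N: (18)(-22) − (4)(-9) = -360
N→O: (4)(2) − (-3)(-22) = -58
O→P: (-3)(25) − (-19)(2) = -37
P→J: (-19)(19) − (17)(25) = -786
Σ = -1880
Area = |Σ|/2 = 940.

940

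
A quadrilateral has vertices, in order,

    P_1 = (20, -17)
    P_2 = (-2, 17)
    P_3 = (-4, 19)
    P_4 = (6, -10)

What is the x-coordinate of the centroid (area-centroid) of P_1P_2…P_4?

322/45

Apply the shoelace formula. First the cross-terms c_i = x_i·y_{i+1} − x_{i+1}·y_i:
  306, 30, -74, 98  ⇒  2A = 360, A = 180.
Then Σ (x_i + x_{i+1})·c_i = 7728, so x̄ = 7728 / (6·180) = 322/45.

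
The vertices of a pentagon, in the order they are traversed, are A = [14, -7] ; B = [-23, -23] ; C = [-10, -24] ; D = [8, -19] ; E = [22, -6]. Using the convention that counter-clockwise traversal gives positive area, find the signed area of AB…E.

Apply the surveyor's formula: 2A = Σ (x_i·y_{i+1} − x_{i+1}·y_i), indices taken mod 5.
Σ = (-483) + (322) + (382) + (370) + (-70) = 521
Signed area = Σ/2 = 260.5 (positive ⇒ counter-clockwise traversal).

260.5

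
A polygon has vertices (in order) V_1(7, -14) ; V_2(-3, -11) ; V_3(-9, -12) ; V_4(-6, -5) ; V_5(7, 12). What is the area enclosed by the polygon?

214

Apply the shoelace (surveyor's) formula: 2A = Σ (x_i·y_{i+1} − x_{i+1}·y_i), indices taken mod 5.
Cross-terms: -119, -63, -27, -37, -182  ⇒  Σ = -428
Area = |Σ|/2 = 214.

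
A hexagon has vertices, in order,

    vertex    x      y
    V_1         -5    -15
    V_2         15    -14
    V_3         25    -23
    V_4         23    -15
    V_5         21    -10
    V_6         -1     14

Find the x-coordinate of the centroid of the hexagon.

1621/227

Apply the surveyor's formula. First the cross-terms c_i = x_i·y_{i+1} − x_{i+1}·y_i:
  295, 5, 154, 85, 284, 85  ⇒  2A = 908, A = 454.
Then Σ (x_i + x_{i+1})·c_i = 19452, so x̄ = 19452 / (6·454) = 1621/227.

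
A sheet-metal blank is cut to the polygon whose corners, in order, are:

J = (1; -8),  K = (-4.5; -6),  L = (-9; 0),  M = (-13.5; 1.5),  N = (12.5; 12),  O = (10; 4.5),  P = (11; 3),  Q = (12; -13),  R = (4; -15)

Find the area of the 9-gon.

Apply the shoelace (surveyor's) formula: 2A = Σ (x_i·y_{i+1} − x_{i+1}·y_i), indices taken mod 9.
Σ = (-42) + (-54) + (-13.5) + (-180.75) + (-63.75) + (-19.5) + (-179) + (-128) + (-17) = -697.5
Area = |Σ|/2 = 348.75.

348.75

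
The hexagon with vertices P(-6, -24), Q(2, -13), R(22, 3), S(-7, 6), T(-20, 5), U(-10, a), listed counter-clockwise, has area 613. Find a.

-20

Write out the shoelace sum; only the two edges meeting at U involve a:
2·Area = [((-20)·a − (-10)·5) + ((-10)·(-24) − (-6)·a)] + 656
       = -14·a + 946 = 1226
⇒ a = -20.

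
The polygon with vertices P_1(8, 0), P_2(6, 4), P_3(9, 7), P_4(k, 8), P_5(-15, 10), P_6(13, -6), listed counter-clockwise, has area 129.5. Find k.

Write out the shoelace sum; only the two edges meeting at P_4 involve k:
2·Area = [(9·8 − k·7) + (k·10 − (-15)·8)] + 46
       = 3·k + 238 = 259
⇒ k = 7.

7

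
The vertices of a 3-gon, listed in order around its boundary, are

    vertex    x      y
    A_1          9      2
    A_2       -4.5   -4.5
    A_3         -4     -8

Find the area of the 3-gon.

25.25

Apply Gauss's area formula: 2A = Σ (x_i·y_{i+1} − x_{i+1}·y_i), indices taken mod 3.
Σ = (-31.5) + (18) + (64) = 50.5
Area = |Σ|/2 = 25.25.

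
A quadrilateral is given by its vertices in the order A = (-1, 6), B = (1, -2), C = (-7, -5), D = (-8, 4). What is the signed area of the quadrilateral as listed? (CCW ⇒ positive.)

-67.5

Σ = (-4) + (-19) + (-68) + (-44) = -135
Signed area = Σ/2 = -67.5 (negative ⇒ clockwise traversal).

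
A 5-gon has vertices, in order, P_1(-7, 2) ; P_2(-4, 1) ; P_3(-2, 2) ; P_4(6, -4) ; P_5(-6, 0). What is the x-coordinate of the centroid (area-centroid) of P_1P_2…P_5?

-11/9

Apply the surveyor's formula. First the cross-terms c_i = x_i·y_{i+1} − x_{i+1}·y_i:
  1, -6, -4, -24, -12  ⇒  2A = -45, A = -22.5.
Then Σ (x_i + x_{i+1})·c_i = 165, so x̄ = 165 / (6·(-22.5)) = -11/9.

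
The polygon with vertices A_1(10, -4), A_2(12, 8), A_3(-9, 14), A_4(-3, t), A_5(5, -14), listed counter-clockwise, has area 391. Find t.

-15

The doubled signed area Σ (x_i y_{i+1} − x_{i+1} y_i) is linear in t.
With t=0 it equals 572; the coefficient of t is -14 (from the two edges through A_4).
So -14·t + 572 = 2·391 = 782 ⇒ t = -15.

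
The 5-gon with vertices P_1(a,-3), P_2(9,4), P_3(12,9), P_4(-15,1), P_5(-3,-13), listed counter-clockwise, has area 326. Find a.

The doubled signed area Σ (x_i y_{i+1} − x_{i+1} y_i) is linear in a.
With a=0 it equals 414; the coefficient of a is 17 (from the two edges through P_1).
So 17·a + 414 = 2·326 = 652 ⇒ a = 14.

14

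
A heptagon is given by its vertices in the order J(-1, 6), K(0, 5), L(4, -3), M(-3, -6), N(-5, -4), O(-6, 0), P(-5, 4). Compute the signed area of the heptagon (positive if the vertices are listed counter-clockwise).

Σ = (-5) + (-20) + (-33) + (-18) + (-24) + (-24) + (-26) = -150
Signed area = Σ/2 = -75 (negative ⇒ clockwise traversal).

-75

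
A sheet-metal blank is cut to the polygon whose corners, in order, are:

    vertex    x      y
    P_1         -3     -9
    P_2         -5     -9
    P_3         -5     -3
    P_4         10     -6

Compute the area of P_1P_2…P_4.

48

Σ = (-18) + (-30) + (60) + (-108) = -96
Area = |Σ|/2 = 48.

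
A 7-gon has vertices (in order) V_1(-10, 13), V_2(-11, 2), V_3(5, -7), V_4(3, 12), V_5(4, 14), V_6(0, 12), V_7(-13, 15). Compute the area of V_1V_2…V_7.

Σ = (123) + (67) + (81) + (-6) + (48) + (156) + (-19) = 450
Area = |Σ|/2 = 225.

225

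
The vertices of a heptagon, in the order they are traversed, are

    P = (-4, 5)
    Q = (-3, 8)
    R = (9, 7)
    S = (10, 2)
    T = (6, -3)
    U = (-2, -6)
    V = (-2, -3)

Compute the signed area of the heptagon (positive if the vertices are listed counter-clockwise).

Apply the surveyor's formula: 2A = Σ (x_i·y_{i+1} − x_{i+1}·y_i), indices taken mod 7.
Cross-terms: -17, -93, -52, -42, -42, -6, -22  ⇒  Σ = -274
Signed area = Σ/2 = -137 (negative ⇒ clockwise traversal).

-137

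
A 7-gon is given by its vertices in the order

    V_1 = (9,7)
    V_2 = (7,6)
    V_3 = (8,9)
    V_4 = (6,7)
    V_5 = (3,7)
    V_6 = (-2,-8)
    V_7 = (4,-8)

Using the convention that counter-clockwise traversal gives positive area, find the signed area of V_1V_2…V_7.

90.5

V_1→V_2: (9)(6) − (7)(7) = 5
V_2→V_3: (7)(9) − (8)(6) = 15
V_3→V_4: (8)(7) − (6)(9) = 2
V_4→V_5: (6)(7) − (3)(7) = 21
V_5→V_6: (3)(-8) − (-2)(7) = -10
V_6→V_7: (-2)(-8) − (4)(-8) = 48
V_7→V_1: (4)(7) − (9)(-8) = 100
Σ = 181
Signed area = Σ/2 = 90.5 (positive ⇒ counter-clockwise traversal).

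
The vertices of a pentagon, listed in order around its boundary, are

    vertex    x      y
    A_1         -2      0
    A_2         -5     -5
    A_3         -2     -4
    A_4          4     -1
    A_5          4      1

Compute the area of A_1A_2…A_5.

Σ = (10) + (10) + (18) + (8) + (2) = 48
Area = |Σ|/2 = 24.

24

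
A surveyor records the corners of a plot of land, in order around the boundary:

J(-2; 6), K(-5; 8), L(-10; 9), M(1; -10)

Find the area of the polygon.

Cross-terms: 14, 35, 91, -14  ⇒  Σ = 126
Area = |Σ|/2 = 63.

63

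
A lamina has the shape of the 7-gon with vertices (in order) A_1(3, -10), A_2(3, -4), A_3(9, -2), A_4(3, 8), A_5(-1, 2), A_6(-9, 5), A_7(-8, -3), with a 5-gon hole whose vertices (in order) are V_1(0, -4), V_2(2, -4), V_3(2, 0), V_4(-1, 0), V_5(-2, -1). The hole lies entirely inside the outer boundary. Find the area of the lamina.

Outer boundary:
Σ = (18) + (30) + (78) + (14) + (13) + (67) + (89) = 309
Area = |Σ|/2 = 154.5.
Hole:
Apply Gauss's area formula: 2A = Σ (x_i·y_{i+1} − x_{i+1}·y_i), indices taken mod 5.
V_1→V_2: (0)(-4) − (2)(-4) = 8
V_2→V_3: (2)(0) − (2)(-4) = 8
V_3→V_4: (2)(0) − (-1)(0) = 0
V_4→V_5: (-1)(-1) − (-2)(0) = 1
V_5→V_1: (-2)(-4) − (0)(-1) = 8
Σ = 25
Area = |Σ|/2 = 12.5.
Net area = 154.5 − 12.5 = 142.

142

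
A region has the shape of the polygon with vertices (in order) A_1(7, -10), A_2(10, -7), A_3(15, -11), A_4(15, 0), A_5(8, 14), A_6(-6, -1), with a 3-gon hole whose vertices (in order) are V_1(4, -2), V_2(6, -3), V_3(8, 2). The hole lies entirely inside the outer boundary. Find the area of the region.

Outer boundary:
Apply the shoelace (surveyor's) formula: 2A = Σ (x_i·y_{i+1} − x_{i+1}·y_i), indices taken mod 6.
Cross-terms: 51, -5, 165, 210, 76, 67  ⇒  Σ = 564
Area = |Σ|/2 = 282.
Hole:
Cross-terms: 0, 36, -24  ⇒  Σ = 12
Area = |Σ|/2 = 6.
Net area = 282 − 6 = 276.

276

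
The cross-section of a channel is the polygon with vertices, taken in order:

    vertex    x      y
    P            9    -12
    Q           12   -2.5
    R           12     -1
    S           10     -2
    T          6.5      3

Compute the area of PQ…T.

31.75

Cross-terms: 121.5, 18, -14, 43, -105  ⇒  Σ = 63.5
Area = |Σ|/2 = 31.75.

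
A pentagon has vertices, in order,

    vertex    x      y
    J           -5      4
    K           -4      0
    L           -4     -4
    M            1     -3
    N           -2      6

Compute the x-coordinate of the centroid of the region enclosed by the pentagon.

Apply Gauss's area formula. First the cross-terms c_i = x_i·y_{i+1} − x_{i+1}·y_i:
  16, 16, 16, 0, 22  ⇒  2A = 70, A = 35.
Then Σ (x_i + x_{i+1})·c_i = -474, so x̄ = -474 / (6·35) = -79/35.

-79/35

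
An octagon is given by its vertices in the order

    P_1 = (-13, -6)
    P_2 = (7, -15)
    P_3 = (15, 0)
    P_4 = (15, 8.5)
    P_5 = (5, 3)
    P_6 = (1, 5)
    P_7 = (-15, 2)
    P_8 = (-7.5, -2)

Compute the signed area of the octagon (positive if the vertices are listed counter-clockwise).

P_1→P_2: (-13)(-15) − (7)(-6) = 237
P_2→P_3: (7)(0) − (15)(-15) = 225
P_3→P_4: (15)(8.5) − (15)(0) = 127.5
P_4→P_5: (15)(3) − (5)(8.5) = 2.5
P_5→P_6: (5)(5) − (1)(3) = 22
P_6→P_7: (1)(2) − (-15)(5) = 77
P_7→P_8: (-15)(-2) − (-7.5)(2) = 45
P_8→P_1: (-7.5)(-6) − (-13)(-2) = 19
Σ = 755
Signed area = Σ/2 = 377.5 (positive ⇒ counter-clockwise traversal).

377.5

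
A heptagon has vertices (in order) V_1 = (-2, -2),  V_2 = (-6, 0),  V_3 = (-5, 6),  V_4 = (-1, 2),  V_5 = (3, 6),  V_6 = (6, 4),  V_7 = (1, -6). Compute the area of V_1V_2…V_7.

71

Apply the shoelace (surveyor's) formula: 2A = Σ (x_i·y_{i+1} − x_{i+1}·y_i), indices taken mod 7.
Σ = (-12) + (-36) + (-4) + (-12) + (-24) + (-40) + (-14) = -142
Area = |Σ|/2 = 71.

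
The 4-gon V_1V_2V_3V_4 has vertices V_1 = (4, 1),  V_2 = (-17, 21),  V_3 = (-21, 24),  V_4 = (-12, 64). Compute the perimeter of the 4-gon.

140

|V_1V_2| = √((-21)² + (20)²) = √841 = 29
|V_2V_3| = √((-4)² + (3)²) = √25 = 5
|V_3V_4| = √((9)² + (40)²) = √1681 = 41
|V_4V_1| = √((16)² + (-63)²) = √4225 = 65
Perimeter = 29 + 5 + 41 + 65 = 140.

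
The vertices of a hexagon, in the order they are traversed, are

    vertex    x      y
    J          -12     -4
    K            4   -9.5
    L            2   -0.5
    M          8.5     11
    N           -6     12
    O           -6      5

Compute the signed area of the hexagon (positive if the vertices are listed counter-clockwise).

Apply the shoelace formula: 2A = Σ (x_i·y_{i+1} − x_{i+1}·y_i), indices taken mod 6.
Σ = (130) + (17) + (26.25) + (168) + (42) + (84) = 467.25
Signed area = Σ/2 = 233.625 (positive ⇒ counter-clockwise traversal).

233.625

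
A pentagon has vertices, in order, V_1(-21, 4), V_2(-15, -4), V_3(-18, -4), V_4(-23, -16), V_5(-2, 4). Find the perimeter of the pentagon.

|V_1V_2| = √((6)² + (-8)²) = √100 = 10
|V_2V_3| = √((-3)² + (0)²) = √9 = 3
|V_3V_4| = √((-5)² + (-12)²) = √169 = 13
|V_4V_5| = √((21)² + (20)²) = √841 = 29
|V_5V_1| = √((-19)² + (0)²) = √361 = 19
Perimeter = 10 + 3 + 13 + 29 + 19 = 74.

74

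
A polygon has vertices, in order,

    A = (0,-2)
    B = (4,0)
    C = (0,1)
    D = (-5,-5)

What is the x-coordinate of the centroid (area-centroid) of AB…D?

-1/3

Apply the surveyor's formula. First the cross-terms c_i = x_i·y_{i+1} − x_{i+1}·y_i:
  8, 4, 5, 10  ⇒  2A = 27, A = 13.5.
Then Σ (x_i + x_{i+1})·c_i = -27, so x̄ = -27 / (6·13.5) = -1/3.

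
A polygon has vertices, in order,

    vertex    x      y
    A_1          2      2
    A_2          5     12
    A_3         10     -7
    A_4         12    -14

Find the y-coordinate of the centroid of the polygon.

9/145

Apply the shoelace (surveyor's) formula. First the cross-terms c_i = x_i·y_{i+1} − x_{i+1}·y_i:
  14, -155, -56, 52  ⇒  2A = -145, A = -72.5.
Then Σ (y_i + y_{i+1})·c_i = -27, so ȳ = -27 / (6·(-72.5)) = 9/145.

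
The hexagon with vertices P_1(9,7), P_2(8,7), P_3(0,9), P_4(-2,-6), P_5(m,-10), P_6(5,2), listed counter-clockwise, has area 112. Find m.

5

Write out the shoelace sum; only the two edges meeting at P_5 involve m:
2·Area = [((-2)·(-10) − m·(-6)) + (m·2 − 5·(-10))] + 114
       = 8·m + 184 = 224
⇒ m = 5.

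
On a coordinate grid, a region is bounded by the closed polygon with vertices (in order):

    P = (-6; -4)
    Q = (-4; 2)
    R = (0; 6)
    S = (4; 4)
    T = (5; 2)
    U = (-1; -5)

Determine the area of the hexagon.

Apply the shoelace formula: 2A = Σ (x_i·y_{i+1} − x_{i+1}·y_i), indices taken mod 6.
Cross-terms: -28, -24, -24, -12, -23, -26  ⇒  Σ = -137
Area = |Σ|/2 = 68.5.

68.5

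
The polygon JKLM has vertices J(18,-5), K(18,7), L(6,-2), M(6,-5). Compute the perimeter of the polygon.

42

|JK| = √((0)² + (12)²) = √144 = 12
|KL| = √((-12)² + (-9)²) = √225 = 15
|LM| = √((0)² + (-3)²) = √9 = 3
|MJ| = √((12)² + (0)²) = √144 = 12
Perimeter = 12 + 15 + 3 + 12 = 42.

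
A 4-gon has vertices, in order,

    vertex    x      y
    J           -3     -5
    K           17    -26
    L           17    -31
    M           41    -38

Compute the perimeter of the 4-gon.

114

|JK| = √((20)² + (-21)²) = √841 = 29
|KL| = √((0)² + (-5)²) = √25 = 5
|LM| = √((24)² + (-7)²) = √625 = 25
|MJ| = √((-44)² + (33)²) = √3025 = 55
Perimeter = 29 + 5 + 25 + 55 = 114.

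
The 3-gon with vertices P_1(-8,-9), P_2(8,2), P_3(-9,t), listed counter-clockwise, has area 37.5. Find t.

-5

The doubled signed area Σ (x_i y_{i+1} − x_{i+1} y_i) is linear in t.
With t=0 it equals 155; the coefficient of t is 16 (from the two edges through P_3).
So 16·t + 155 = 2·37.5 = 75 ⇒ t = -5.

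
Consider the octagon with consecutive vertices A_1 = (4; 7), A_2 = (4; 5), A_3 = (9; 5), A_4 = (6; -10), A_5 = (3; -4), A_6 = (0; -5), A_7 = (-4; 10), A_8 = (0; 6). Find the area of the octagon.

115

Apply the shoelace (surveyor's) formula: 2A = Σ (x_i·y_{i+1} − x_{i+1}·y_i), indices taken mod 8.
Cross-terms: -8, -25, -120, 6, -15, -20, -24, -24  ⇒  Σ = -230
Area = |Σ|/2 = 115.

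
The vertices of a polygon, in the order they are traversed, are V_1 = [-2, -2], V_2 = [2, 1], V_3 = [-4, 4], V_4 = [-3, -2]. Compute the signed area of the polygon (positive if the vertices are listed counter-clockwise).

Σ = (2) + (12) + (20) + (2) = 36
Signed area = Σ/2 = 18 (positive ⇒ counter-clockwise traversal).

18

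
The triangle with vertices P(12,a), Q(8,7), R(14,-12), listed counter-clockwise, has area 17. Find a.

0

The doubled signed area Σ (x_i y_{i+1} − x_{i+1} y_i) is linear in a.
With a=0 it equals 34; the coefficient of a is 6 (from the two edges through P).
So 6·a + 34 = 2·17 = 34 ⇒ a = 0.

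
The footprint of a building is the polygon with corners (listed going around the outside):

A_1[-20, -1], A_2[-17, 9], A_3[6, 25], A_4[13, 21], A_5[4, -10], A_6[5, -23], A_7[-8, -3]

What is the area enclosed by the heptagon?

691

A_1→A_2: (-20)(9) − (-17)(-1) = -197
A_2→A_3: (-17)(25) − (6)(9) = -479
A_3→A_4: (6)(21) − (13)(25) = -199
A_4→A_5: (13)(-10) − (4)(21) = -214
A_5→A_6: (4)(-23) − (5)(-10) = -42
A_6→A_7: (5)(-3) − (-8)(-23) = -199
A_7→A_1: (-8)(-1) − (-20)(-3) = -52
Σ = -1382
Area = |Σ|/2 = 691.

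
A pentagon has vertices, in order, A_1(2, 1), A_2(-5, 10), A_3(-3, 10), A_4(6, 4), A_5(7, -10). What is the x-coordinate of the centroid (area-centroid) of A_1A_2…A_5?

Apply the surveyor's formula. First the cross-terms c_i = x_i·y_{i+1} − x_{i+1}·y_i:
  25, -20, -72, -88, 27  ⇒  2A = -128, A = -64.
Then Σ (x_i + x_{i+1})·c_i = -1032, so x̄ = -1032 / (6·(-64)) = 2.6875.

2.6875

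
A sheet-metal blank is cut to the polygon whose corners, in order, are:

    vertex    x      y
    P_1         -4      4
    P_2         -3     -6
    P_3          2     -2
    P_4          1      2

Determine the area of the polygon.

36

Apply Gauss's area formula: 2A = Σ (x_i·y_{i+1} − x_{i+1}·y_i), indices taken mod 4.
Cross-terms: 36, 18, 6, 12  ⇒  Σ = 72
Area = |Σ|/2 = 36.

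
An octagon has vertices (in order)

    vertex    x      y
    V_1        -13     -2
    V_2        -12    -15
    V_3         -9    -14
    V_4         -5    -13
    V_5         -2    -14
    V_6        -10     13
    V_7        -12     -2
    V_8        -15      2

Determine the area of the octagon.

153.5

Apply the shoelace (surveyor's) formula: 2A = Σ (x_i·y_{i+1} − x_{i+1}·y_i), indices taken mod 8.
Σ = (171) + (33) + (47) + (44) + (-166) + (176) + (-54) + (56) = 307
Area = |Σ|/2 = 153.5.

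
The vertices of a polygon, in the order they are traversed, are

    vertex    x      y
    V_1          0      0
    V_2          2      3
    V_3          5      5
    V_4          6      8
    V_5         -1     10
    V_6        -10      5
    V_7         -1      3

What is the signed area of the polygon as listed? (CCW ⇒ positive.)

71.5

Apply Gauss's area formula: 2A = Σ (x_i·y_{i+1} − x_{i+1}·y_i), indices taken mod 7.
Σ = (0) + (-5) + (10) + (68) + (95) + (-25) + (0) = 143
Signed area = Σ/2 = 71.5 (positive ⇒ counter-clockwise traversal).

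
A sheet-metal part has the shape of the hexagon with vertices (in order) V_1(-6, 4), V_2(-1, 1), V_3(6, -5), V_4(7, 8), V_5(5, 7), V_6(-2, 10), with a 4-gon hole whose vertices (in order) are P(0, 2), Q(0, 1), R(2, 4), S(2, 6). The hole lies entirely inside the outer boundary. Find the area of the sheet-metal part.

99.5

Outer boundary:
Apply Gauss's area formula: 2A = Σ (x_i·y_{i+1} − x_{i+1}·y_i), indices taken mod 6.
Σ = (-2) + (-1) + (83) + (9) + (64) + (52) = 205
Area = |Σ|/2 = 102.5.
Hole:
Apply the shoelace (surveyor's) formula: 2A = Σ (x_i·y_{i+1} − x_{i+1}·y_i), indices taken mod 4.
Σ = (0) + (-2) + (4) + (4) = 6
Area = |Σ|/2 = 3.
Net area = 102.5 − 3 = 99.5.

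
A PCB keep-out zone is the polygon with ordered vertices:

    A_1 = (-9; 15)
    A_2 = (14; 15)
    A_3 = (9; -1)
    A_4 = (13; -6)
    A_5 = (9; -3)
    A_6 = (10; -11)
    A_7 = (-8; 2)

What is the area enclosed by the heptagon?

379.5

Apply Gauss's area formula: 2A = Σ (x_i·y_{i+1} − x_{i+1}·y_i), indices taken mod 7.
Cross-terms: -345, -149, -41, 15, -69, -68, -102  ⇒  Σ = -759
Area = |Σ|/2 = 379.5.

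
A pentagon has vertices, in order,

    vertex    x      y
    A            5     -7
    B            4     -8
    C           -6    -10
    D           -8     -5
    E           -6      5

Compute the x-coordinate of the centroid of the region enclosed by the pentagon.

Apply the shoelace (surveyor's) formula. First the cross-terms c_i = x_i·y_{i+1} − x_{i+1}·y_i:
  -12, -88, -50, -70, 17  ⇒  2A = -203, A = -101.5.
Then Σ (x_i + x_{i+1})·c_i = 1731, so x̄ = 1731 / (6·(-101.5)) = -577/203.

-577/203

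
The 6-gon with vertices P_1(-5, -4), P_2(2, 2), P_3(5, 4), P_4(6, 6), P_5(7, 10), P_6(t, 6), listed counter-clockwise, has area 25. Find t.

The doubled signed area Σ (x_i y_{i+1} − x_{i+1} y_i) is linear in t.
With t=0 it equals 92; the coefficient of t is -14 (from the two edges through P_6).
So -14·t + 92 = 2·25 = 50 ⇒ t = 3.

3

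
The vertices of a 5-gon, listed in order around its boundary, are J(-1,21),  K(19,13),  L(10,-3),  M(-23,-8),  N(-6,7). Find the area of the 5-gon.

Apply the shoelace (surveyor's) formula: 2A = Σ (x_i·y_{i+1} − x_{i+1}·y_i), indices taken mod 5.
Σ = (-412) + (-187) + (-149) + (-209) + (-119) = -1076
Area = |Σ|/2 = 538.

538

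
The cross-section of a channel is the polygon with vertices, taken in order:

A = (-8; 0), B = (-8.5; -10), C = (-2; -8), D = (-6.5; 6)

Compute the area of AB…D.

Apply the shoelace (surveyor's) formula: 2A = Σ (x_i·y_{i+1} − x_{i+1}·y_i), indices taken mod 4.
Σ = (80) + (48) + (-64) + (48) = 112
Area = |Σ|/2 = 56.

56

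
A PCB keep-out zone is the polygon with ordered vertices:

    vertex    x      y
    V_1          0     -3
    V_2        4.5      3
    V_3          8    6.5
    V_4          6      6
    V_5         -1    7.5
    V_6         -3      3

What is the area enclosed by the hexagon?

Apply the shoelace (surveyor's) formula: 2A = Σ (x_i·y_{i+1} − x_{i+1}·y_i), indices taken mod 6.
Σ = (13.5) + (5.25) + (9) + (51) + (19.5) + (9) = 107.25
Area = |Σ|/2 = 53.625.

53.625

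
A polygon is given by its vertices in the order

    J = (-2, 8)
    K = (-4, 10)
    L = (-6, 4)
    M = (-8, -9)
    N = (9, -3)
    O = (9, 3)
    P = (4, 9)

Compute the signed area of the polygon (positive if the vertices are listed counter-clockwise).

210

Apply the shoelace formula: 2A = Σ (x_i·y_{i+1} − x_{i+1}·y_i), indices taken mod 7.
Σ = (12) + (44) + (86) + (105) + (54) + (69) + (50) = 420
Signed area = Σ/2 = 210 (positive ⇒ counter-clockwise traversal).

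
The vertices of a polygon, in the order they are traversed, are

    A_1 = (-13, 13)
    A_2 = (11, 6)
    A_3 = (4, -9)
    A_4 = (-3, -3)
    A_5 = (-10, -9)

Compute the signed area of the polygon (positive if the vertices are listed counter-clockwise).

-316.5

Cross-terms: -221, -123, -39, -3, -247  ⇒  Σ = -633
Signed area = Σ/2 = -316.5 (negative ⇒ clockwise traversal).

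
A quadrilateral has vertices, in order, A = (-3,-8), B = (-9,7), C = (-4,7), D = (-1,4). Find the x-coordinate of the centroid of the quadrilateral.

Apply the shoelace formula. First the cross-terms c_i = x_i·y_{i+1} − x_{i+1}·y_i:
  -93, -35, -9, 20  ⇒  2A = -117, A = -58.5.
Then Σ (x_i + x_{i+1})·c_i = 1536, so x̄ = 1536 / (6·(-58.5)) = -512/117.

-512/117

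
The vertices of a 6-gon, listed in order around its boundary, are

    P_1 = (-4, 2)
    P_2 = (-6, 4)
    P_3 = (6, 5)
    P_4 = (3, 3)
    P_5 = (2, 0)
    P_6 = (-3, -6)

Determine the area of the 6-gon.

51.5

Apply the shoelace (surveyor's) formula: 2A = Σ (x_i·y_{i+1} − x_{i+1}·y_i), indices taken mod 6.
Cross-terms: -4, -54, 3, -6, -12, -30  ⇒  Σ = -103
Area = |Σ|/2 = 51.5.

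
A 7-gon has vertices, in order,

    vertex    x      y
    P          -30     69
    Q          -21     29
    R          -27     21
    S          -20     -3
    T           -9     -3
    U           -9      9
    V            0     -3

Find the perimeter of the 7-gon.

192

|PQ| = √((9)² + (-40)²) = √1681 = 41
|QR| = √((-6)² + (-8)²) = √100 = 10
|RS| = √((7)² + (-24)²) = √625 = 25
|ST| = √((11)² + (0)²) = √121 = 11
|TU| = √((0)² + (12)²) = √144 = 12
|UV| = √((9)² + (-12)²) = √225 = 15
|VP| = √((-30)² + (72)²) = √6084 = 78
Perimeter = 41 + 10 + 25 + 11 + 12 + 15 + 78 = 192.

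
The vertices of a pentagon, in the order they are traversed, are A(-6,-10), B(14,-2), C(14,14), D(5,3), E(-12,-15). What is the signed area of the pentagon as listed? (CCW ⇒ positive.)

Apply the surveyor's formula: 2A = Σ (x_i·y_{i+1} − x_{i+1}·y_i), indices taken mod 5.
Σ = (152) + (224) + (-28) + (-39) + (30) = 339
Signed area = Σ/2 = 169.5 (positive ⇒ counter-clockwise traversal).

169.5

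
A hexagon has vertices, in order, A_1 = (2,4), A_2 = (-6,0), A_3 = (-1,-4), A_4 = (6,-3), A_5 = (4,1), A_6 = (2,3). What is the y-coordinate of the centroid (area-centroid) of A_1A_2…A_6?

-19/35

Apply the shoelace (surveyor's) formula. First the cross-terms c_i = x_i·y_{i+1} − x_{i+1}·y_i:
  24, 24, 27, 18, 10, 2  ⇒  2A = 105, A = 52.5.
Then Σ (y_i + y_{i+1})·c_i = -171, so ȳ = -171 / (6·52.5) = -19/35.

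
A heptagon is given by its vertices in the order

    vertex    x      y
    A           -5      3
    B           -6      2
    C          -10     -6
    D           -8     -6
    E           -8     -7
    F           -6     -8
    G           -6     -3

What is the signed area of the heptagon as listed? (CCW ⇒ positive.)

21.5

A→B: (-5)(2) − (-6)(3) = 8
B→C: (-6)(-6) − (-10)(2) = 56
C→D: (-10)(-6) − (-8)(-6) = 12
D→E: (-8)(-7) − (-8)(-6) = 8
E→F: (-8)(-8) − (-6)(-7) = 22
F→G: (-6)(-3) − (-6)(-8) = -30
G→A: (-6)(3) − (-5)(-3) = -33
Σ = 43
Signed area = Σ/2 = 21.5 (positive ⇒ counter-clockwise traversal).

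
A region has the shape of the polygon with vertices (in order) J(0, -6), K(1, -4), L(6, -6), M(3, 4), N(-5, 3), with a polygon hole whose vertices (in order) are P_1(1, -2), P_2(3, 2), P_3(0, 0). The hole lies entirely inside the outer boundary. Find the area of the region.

Outer boundary:
Apply the surveyor's formula: 2A = Σ (x_i·y_{i+1} − x_{i+1}·y_i), indices taken mod 5.
Cross-terms: 6, 18, 42, 29, 30  ⇒  Σ = 125
Area = |Σ|/2 = 62.5.
Hole:
Apply the surveyor's formula: 2A = Σ (x_i·y_{i+1} − x_{i+1}·y_i), indices taken mod 3.
Cross-terms: 8, 0, 0  ⇒  Σ = 8
Area = |Σ|/2 = 4.
Net area = 62.5 − 4 = 58.5.

58.5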